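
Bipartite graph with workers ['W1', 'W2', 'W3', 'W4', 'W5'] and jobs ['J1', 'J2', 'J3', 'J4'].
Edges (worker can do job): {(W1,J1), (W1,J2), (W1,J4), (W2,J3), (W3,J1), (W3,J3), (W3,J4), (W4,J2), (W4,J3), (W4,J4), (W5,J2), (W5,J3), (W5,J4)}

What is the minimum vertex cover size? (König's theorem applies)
Minimum vertex cover size = 4

By König's theorem: in bipartite graphs,
min vertex cover = max matching = 4

Maximum matching has size 4, so minimum vertex cover also has size 4.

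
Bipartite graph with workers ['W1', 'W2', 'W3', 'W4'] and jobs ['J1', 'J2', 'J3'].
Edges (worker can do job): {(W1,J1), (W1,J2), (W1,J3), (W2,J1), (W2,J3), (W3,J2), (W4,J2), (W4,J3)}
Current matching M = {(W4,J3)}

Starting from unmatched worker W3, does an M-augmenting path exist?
Yes: W3 → J2

An M-augmenting path alternates non-matching / matching edges, starting and ending at unmatched vertices.
Path: W3 → J2
(J2 is unmatched in M, so the path is augmenting.)
Flipping edges along this path would increase |M| from 1 to 2.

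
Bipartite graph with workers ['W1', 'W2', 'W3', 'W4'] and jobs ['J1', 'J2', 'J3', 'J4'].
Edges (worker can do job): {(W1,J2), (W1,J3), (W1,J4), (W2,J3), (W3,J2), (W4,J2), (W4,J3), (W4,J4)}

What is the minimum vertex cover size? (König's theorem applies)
Minimum vertex cover size = 3

By König's theorem: in bipartite graphs,
min vertex cover = max matching = 3

Maximum matching has size 3, so minimum vertex cover also has size 3.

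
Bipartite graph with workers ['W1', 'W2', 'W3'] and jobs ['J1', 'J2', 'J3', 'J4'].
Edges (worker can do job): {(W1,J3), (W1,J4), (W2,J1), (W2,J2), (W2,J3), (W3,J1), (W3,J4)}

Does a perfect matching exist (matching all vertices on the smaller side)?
Yes, perfect matching exists (size 3)

Perfect matching: {(W1,J3), (W2,J1), (W3,J4)}
All 3 vertices on the smaller side are matched.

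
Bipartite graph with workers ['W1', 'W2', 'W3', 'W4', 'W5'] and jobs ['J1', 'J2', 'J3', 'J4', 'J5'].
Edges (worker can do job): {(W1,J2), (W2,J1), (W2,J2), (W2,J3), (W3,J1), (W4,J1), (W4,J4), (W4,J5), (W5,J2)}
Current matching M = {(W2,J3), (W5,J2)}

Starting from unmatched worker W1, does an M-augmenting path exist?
No augmenting path from W1

Alternating search from W1 reaches jobs: {J2}.
Every reachable job is already matched in M, and following those matched edges back to workers exposes no further unvisited jobs.
No M-augmenting path from W1 exists.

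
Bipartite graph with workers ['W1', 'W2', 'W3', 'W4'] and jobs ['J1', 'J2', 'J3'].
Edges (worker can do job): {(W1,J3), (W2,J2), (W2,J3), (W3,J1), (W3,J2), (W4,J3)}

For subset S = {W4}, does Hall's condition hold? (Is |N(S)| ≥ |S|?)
Yes: |N(S)| = 1, |S| = 1

Subset S = {W4}
Neighbors N(S) = {J3}

|N(S)| = 1, |S| = 1
Hall's condition: |N(S)| ≥ |S| is satisfied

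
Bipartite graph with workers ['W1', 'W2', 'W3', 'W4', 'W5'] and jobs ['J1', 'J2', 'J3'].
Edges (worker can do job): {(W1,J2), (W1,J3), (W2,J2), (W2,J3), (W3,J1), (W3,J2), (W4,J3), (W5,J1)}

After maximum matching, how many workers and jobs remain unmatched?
Unmatched: 2 workers, 0 jobs

Maximum matching size: 3
Workers: 5 total, 3 matched, 2 unmatched
Jobs: 3 total, 3 matched, 0 unmatched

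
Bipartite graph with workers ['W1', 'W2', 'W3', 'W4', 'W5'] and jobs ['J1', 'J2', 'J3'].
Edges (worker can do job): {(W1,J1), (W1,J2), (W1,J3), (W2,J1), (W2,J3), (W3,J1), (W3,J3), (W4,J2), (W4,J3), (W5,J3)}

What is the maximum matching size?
Maximum matching size = 3

Maximum matching: {(W1,J1), (W3,J3), (W4,J2)}
Size: 3

This assigns 3 workers to 3 distinct jobs.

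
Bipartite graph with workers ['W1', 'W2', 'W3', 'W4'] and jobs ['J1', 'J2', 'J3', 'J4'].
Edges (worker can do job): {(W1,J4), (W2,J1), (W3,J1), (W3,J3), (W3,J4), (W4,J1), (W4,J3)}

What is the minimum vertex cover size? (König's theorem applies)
Minimum vertex cover size = 3

By König's theorem: in bipartite graphs,
min vertex cover = max matching = 3

Maximum matching has size 3, so minimum vertex cover also has size 3.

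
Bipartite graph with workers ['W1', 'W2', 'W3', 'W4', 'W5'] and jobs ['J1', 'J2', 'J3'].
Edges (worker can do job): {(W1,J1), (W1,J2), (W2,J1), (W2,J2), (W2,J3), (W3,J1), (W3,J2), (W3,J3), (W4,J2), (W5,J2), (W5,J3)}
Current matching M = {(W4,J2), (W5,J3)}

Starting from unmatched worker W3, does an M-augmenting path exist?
Yes: W3 → J1

An M-augmenting path alternates non-matching / matching edges, starting and ending at unmatched vertices.
Path: W3 → J1
(J1 is unmatched in M, so the path is augmenting.)
Flipping edges along this path would increase |M| from 2 to 3.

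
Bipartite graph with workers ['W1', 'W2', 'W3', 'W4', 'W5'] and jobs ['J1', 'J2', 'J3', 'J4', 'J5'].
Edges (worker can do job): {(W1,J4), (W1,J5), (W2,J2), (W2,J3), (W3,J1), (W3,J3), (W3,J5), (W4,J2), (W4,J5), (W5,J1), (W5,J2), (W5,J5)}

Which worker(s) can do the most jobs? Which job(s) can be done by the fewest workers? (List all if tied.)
Most versatile: W3, W5 (3 jobs); Least covered: J4 (1 workers)

Worker degrees (jobs they can do): W1:2, W2:2, W3:3, W4:2, W5:3
Job degrees (workers who can do it): J1:2, J2:3, J3:2, J4:1, J5:4

Maximum worker degree is 3, achieved by: W3, W5
Minimum job degree is 1, achieved by: J4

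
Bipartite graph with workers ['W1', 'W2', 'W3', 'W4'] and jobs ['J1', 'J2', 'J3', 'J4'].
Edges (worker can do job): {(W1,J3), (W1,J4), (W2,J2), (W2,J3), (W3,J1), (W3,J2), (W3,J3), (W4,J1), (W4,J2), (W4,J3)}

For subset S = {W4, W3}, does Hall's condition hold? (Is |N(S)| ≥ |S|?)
Yes: |N(S)| = 3, |S| = 2

Subset S = {W4, W3}
Neighbors N(S) = {J1, J2, J3}

|N(S)| = 3, |S| = 2
Hall's condition: |N(S)| ≥ |S| is satisfied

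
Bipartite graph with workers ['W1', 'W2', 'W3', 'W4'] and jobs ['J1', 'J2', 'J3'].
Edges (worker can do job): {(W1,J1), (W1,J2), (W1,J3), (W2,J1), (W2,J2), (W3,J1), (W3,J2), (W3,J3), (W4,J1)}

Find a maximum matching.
Matching: {(W1,J2), (W3,J3), (W4,J1)}

Maximum matching (size 3):
  W1 → J2
  W3 → J3
  W4 → J1

Each worker is assigned to at most one job, and each job to at most one worker.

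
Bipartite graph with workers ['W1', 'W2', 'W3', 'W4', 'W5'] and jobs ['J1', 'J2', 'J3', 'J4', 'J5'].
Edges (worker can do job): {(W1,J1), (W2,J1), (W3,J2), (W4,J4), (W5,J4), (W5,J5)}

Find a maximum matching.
Matching: {(W1,J1), (W3,J2), (W4,J4), (W5,J5)}

Maximum matching (size 4):
  W1 → J1
  W3 → J2
  W4 → J4
  W5 → J5

Each worker is assigned to at most one job, and each job to at most one worker.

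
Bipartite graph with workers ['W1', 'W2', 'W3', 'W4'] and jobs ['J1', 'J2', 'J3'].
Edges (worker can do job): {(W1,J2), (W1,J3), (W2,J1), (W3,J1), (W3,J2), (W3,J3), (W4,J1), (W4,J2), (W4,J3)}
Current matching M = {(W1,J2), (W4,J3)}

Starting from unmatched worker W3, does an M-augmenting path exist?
Yes: W3 → J3 → W4 → J1

An M-augmenting path alternates non-matching / matching edges, starting and ending at unmatched vertices.
Path: W3 → J3 → W4 → J1
(J1 is unmatched in M, so the path is augmenting.)
Flipping edges along this path would increase |M| from 2 to 3.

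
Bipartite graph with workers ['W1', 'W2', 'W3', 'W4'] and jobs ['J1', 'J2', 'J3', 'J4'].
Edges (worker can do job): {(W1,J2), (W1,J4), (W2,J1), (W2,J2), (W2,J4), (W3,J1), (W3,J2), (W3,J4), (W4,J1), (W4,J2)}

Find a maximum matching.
Matching: {(W1,J4), (W3,J2), (W4,J1)}

Maximum matching (size 3):
  W1 → J4
  W3 → J2
  W4 → J1

Each worker is assigned to at most one job, and each job to at most one worker.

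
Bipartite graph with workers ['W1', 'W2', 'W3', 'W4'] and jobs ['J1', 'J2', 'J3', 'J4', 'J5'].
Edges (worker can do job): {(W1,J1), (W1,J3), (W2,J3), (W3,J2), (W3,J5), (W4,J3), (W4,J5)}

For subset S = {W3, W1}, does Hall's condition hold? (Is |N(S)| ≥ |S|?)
Yes: |N(S)| = 4, |S| = 2

Subset S = {W3, W1}
Neighbors N(S) = {J1, J2, J3, J5}

|N(S)| = 4, |S| = 2
Hall's condition: |N(S)| ≥ |S| is satisfied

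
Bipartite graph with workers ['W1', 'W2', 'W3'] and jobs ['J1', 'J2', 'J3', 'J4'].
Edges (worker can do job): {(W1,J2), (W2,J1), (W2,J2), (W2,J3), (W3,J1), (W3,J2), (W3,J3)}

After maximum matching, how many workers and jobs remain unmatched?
Unmatched: 0 workers, 1 jobs

Maximum matching size: 3
Workers: 3 total, 3 matched, 0 unmatched
Jobs: 4 total, 3 matched, 1 unmatched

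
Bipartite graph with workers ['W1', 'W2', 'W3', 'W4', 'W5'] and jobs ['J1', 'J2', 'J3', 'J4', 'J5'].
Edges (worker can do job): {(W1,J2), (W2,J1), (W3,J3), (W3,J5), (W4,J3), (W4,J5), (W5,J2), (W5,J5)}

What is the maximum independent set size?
Maximum independent set = 6

By König's theorem:
- Min vertex cover = Max matching = 4
- Max independent set = Total vertices - Min vertex cover
- Max independent set = 10 - 4 = 6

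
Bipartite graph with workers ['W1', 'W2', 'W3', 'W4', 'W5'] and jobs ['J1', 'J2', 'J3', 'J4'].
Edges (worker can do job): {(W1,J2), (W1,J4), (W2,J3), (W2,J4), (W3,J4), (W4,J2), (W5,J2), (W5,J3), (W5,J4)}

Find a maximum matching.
Matching: {(W3,J4), (W4,J2), (W5,J3)}

Maximum matching (size 3):
  W3 → J4
  W4 → J2
  W5 → J3

Each worker is assigned to at most one job, and each job to at most one worker.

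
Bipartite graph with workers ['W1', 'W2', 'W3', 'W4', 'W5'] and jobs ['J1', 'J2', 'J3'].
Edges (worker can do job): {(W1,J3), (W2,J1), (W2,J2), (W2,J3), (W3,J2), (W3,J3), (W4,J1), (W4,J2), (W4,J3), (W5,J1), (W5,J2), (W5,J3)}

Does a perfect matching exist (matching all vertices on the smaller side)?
Yes, perfect matching exists (size 3)

Perfect matching: {(W3,J2), (W4,J3), (W5,J1)}
All 3 vertices on the smaller side are matched.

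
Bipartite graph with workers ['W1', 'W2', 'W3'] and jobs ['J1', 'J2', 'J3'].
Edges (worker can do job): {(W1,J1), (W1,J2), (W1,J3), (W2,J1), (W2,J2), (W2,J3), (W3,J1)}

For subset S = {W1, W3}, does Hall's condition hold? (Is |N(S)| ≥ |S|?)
Yes: |N(S)| = 3, |S| = 2

Subset S = {W1, W3}
Neighbors N(S) = {J1, J2, J3}

|N(S)| = 3, |S| = 2
Hall's condition: |N(S)| ≥ |S| is satisfied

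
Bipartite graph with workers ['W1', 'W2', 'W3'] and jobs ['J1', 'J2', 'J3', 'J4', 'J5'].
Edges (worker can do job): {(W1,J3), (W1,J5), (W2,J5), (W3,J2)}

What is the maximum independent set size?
Maximum independent set = 5

By König's theorem:
- Min vertex cover = Max matching = 3
- Max independent set = Total vertices - Min vertex cover
- Max independent set = 8 - 3 = 5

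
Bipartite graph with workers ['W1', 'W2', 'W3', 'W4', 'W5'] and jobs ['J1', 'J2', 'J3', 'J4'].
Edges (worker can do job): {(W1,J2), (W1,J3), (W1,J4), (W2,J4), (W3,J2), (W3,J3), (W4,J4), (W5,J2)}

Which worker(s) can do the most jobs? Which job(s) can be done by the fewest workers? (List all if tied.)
Most versatile: W1 (3 jobs); Least covered: J1 (0 workers)

Worker degrees (jobs they can do): W1:3, W2:1, W3:2, W4:1, W5:1
Job degrees (workers who can do it): J1:0, J2:3, J3:2, J4:3

Maximum worker degree is 3, achieved by: W1
Minimum job degree is 0, achieved by: J1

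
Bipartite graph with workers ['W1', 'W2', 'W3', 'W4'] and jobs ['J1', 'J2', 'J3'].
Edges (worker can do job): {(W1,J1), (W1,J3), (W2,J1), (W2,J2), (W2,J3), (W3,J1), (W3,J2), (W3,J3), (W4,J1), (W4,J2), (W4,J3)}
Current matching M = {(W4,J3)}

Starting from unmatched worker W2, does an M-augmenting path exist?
Yes: W2 → J3 → W4 → J2

An M-augmenting path alternates non-matching / matching edges, starting and ending at unmatched vertices.
Path: W2 → J3 → W4 → J2
(J2 is unmatched in M, so the path is augmenting.)
Flipping edges along this path would increase |M| from 1 to 2.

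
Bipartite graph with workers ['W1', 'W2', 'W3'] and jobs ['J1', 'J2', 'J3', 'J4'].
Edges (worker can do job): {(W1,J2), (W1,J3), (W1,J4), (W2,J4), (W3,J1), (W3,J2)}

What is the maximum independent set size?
Maximum independent set = 4

By König's theorem:
- Min vertex cover = Max matching = 3
- Max independent set = Total vertices - Min vertex cover
- Max independent set = 7 - 3 = 4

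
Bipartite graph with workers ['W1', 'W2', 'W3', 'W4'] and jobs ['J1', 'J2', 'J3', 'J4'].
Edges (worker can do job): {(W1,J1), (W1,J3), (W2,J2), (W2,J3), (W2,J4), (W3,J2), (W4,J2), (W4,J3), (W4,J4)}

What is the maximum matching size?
Maximum matching size = 4

Maximum matching: {(W1,J1), (W2,J3), (W3,J2), (W4,J4)}
Size: 4

This assigns 4 workers to 4 distinct jobs.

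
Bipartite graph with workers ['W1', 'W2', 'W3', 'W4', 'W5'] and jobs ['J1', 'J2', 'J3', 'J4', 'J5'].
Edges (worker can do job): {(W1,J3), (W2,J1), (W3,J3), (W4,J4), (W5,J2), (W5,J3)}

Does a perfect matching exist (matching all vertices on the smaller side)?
No, maximum matching has size 4 < 5

Maximum matching has size 4, need 5 for perfect matching.
Unmatched workers: ['W1']
Unmatched jobs: ['J5']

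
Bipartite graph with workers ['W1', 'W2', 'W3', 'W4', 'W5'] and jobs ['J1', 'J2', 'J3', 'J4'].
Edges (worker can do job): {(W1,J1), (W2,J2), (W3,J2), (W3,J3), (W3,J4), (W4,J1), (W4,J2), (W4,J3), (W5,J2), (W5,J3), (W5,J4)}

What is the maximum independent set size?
Maximum independent set = 5

By König's theorem:
- Min vertex cover = Max matching = 4
- Max independent set = Total vertices - Min vertex cover
- Max independent set = 9 - 4 = 5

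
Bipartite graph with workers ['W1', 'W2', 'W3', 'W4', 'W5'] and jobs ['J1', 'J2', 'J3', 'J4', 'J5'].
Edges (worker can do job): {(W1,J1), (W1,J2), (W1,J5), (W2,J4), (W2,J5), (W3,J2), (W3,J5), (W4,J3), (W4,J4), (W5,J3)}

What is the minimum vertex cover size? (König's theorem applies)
Minimum vertex cover size = 5

By König's theorem: in bipartite graphs,
min vertex cover = max matching = 5

Maximum matching has size 5, so minimum vertex cover also has size 5.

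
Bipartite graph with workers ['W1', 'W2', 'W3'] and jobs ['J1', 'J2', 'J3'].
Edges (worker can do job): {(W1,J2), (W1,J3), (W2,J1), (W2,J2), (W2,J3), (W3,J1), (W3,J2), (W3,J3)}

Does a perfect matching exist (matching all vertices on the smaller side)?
Yes, perfect matching exists (size 3)

Perfect matching: {(W1,J3), (W2,J2), (W3,J1)}
All 3 vertices on the smaller side are matched.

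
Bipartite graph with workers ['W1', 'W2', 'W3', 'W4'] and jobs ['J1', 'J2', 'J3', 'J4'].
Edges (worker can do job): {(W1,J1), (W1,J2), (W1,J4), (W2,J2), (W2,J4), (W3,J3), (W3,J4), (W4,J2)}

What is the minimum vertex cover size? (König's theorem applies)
Minimum vertex cover size = 4

By König's theorem: in bipartite graphs,
min vertex cover = max matching = 4

Maximum matching has size 4, so minimum vertex cover also has size 4.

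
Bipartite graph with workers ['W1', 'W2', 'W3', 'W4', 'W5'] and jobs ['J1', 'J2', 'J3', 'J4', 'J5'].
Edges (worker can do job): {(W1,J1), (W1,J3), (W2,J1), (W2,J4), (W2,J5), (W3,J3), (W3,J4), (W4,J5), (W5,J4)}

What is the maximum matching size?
Maximum matching size = 4

Maximum matching: {(W1,J1), (W3,J3), (W4,J5), (W5,J4)}
Size: 4

This assigns 4 workers to 4 distinct jobs.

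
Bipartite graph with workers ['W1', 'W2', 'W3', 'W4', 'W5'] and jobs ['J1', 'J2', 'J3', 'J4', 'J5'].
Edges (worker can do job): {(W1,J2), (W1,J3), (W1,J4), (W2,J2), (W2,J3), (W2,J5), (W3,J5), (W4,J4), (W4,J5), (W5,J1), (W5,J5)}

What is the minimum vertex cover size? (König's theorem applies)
Minimum vertex cover size = 5

By König's theorem: in bipartite graphs,
min vertex cover = max matching = 5

Maximum matching has size 5, so minimum vertex cover also has size 5.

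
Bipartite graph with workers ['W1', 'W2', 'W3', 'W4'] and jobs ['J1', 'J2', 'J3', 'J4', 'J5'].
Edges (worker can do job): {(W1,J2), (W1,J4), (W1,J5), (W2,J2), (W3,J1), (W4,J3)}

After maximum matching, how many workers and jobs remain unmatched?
Unmatched: 0 workers, 1 jobs

Maximum matching size: 4
Workers: 4 total, 4 matched, 0 unmatched
Jobs: 5 total, 4 matched, 1 unmatched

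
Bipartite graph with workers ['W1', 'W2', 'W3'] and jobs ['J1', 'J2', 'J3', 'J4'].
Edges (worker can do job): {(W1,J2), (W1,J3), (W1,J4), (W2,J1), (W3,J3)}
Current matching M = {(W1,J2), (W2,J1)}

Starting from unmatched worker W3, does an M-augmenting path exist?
Yes: W3 → J3

An M-augmenting path alternates non-matching / matching edges, starting and ending at unmatched vertices.
Path: W3 → J3
(J3 is unmatched in M, so the path is augmenting.)
Flipping edges along this path would increase |M| from 2 to 3.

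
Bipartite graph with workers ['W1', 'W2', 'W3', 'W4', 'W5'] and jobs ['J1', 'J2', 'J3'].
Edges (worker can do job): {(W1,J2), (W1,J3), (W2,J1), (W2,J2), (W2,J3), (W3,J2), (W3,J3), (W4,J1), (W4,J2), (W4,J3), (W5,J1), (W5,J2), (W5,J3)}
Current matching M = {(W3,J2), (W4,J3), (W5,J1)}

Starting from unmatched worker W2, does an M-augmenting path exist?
No augmenting path from W2

Alternating search from W2 reaches jobs: {J1, J2, J3}.
Every reachable job is already matched in M, and following those matched edges back to workers exposes no further unvisited jobs.
No M-augmenting path from W2 exists.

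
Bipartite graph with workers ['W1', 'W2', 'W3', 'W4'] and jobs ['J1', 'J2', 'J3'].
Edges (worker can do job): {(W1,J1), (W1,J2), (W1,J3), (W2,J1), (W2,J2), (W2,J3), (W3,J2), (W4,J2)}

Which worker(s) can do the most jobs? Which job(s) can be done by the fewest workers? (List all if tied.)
Most versatile: W1, W2 (3 jobs); Least covered: J1, J3 (2 workers)

Worker degrees (jobs they can do): W1:3, W2:3, W3:1, W4:1
Job degrees (workers who can do it): J1:2, J2:4, J3:2

Maximum worker degree is 3, achieved by: W1, W2
Minimum job degree is 2, achieved by: J1, J3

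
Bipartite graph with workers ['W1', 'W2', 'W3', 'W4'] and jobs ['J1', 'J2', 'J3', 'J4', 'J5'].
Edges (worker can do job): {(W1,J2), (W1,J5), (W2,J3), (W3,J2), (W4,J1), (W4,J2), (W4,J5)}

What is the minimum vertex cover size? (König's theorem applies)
Minimum vertex cover size = 4

By König's theorem: in bipartite graphs,
min vertex cover = max matching = 4

Maximum matching has size 4, so minimum vertex cover also has size 4.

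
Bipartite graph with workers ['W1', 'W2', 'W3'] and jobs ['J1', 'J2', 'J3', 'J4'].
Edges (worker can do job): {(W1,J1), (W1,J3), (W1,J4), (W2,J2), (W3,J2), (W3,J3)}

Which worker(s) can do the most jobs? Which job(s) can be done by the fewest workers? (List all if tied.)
Most versatile: W1 (3 jobs); Least covered: J1, J4 (1 workers)

Worker degrees (jobs they can do): W1:3, W2:1, W3:2
Job degrees (workers who can do it): J1:1, J2:2, J3:2, J4:1

Maximum worker degree is 3, achieved by: W1
Minimum job degree is 1, achieved by: J1, J4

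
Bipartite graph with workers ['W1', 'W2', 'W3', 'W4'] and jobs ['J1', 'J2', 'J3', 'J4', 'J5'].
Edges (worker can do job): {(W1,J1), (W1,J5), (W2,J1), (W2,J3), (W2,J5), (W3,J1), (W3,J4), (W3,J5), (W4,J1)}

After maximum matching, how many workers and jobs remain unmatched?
Unmatched: 0 workers, 1 jobs

Maximum matching size: 4
Workers: 4 total, 4 matched, 0 unmatched
Jobs: 5 total, 4 matched, 1 unmatched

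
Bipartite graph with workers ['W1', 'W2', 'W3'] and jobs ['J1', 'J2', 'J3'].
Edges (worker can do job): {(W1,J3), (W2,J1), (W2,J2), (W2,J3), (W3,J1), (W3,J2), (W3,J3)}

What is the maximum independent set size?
Maximum independent set = 3

By König's theorem:
- Min vertex cover = Max matching = 3
- Max independent set = Total vertices - Min vertex cover
- Max independent set = 6 - 3 = 3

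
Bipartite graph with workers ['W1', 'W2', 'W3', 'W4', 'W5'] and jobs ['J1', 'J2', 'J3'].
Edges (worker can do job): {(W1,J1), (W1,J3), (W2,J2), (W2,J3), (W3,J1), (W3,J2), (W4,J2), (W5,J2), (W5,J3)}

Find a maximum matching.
Matching: {(W1,J1), (W3,J2), (W5,J3)}

Maximum matching (size 3):
  W1 → J1
  W3 → J2
  W5 → J3

Each worker is assigned to at most one job, and each job to at most one worker.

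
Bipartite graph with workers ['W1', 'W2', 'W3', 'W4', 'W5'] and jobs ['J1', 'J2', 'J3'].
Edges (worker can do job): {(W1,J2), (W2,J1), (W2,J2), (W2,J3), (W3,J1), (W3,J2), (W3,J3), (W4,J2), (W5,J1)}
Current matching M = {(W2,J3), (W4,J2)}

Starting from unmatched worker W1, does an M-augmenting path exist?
No augmenting path from W1

Alternating search from W1 reaches jobs: {J2}.
Every reachable job is already matched in M, and following those matched edges back to workers exposes no further unvisited jobs.
No M-augmenting path from W1 exists.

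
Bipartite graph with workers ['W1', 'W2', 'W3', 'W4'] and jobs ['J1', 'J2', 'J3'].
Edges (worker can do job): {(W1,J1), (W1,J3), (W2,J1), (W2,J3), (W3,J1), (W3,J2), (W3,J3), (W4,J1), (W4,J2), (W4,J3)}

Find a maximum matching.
Matching: {(W1,J3), (W3,J2), (W4,J1)}

Maximum matching (size 3):
  W1 → J3
  W3 → J2
  W4 → J1

Each worker is assigned to at most one job, and each job to at most one worker.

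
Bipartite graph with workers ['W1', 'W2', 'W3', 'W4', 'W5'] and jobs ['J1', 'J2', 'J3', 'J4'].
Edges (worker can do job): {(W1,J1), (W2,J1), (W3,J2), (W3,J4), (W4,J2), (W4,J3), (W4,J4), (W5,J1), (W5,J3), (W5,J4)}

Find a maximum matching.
Matching: {(W1,J1), (W3,J2), (W4,J3), (W5,J4)}

Maximum matching (size 4):
  W1 → J1
  W3 → J2
  W4 → J3
  W5 → J4

Each worker is assigned to at most one job, and each job to at most one worker.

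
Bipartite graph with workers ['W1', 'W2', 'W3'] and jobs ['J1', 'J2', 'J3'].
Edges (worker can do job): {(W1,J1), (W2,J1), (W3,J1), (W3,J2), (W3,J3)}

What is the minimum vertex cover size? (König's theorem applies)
Minimum vertex cover size = 2

By König's theorem: in bipartite graphs,
min vertex cover = max matching = 2

Maximum matching has size 2, so minimum vertex cover also has size 2.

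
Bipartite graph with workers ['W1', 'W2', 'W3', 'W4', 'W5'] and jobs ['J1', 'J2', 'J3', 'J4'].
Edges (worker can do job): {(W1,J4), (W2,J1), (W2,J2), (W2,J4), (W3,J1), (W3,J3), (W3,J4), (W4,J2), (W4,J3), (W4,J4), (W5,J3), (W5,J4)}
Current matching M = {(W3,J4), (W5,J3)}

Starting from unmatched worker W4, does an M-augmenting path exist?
Yes: W4 → J4 → W3 → J1

An M-augmenting path alternates non-matching / matching edges, starting and ending at unmatched vertices.
Path: W4 → J4 → W3 → J1
(J1 is unmatched in M, so the path is augmenting.)
Flipping edges along this path would increase |M| from 2 to 3.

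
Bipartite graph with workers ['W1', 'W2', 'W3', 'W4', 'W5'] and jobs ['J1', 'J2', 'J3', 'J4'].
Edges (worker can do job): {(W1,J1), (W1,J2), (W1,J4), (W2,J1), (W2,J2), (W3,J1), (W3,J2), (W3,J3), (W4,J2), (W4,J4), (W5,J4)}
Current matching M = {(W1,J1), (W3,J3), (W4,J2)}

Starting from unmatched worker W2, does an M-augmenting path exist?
Yes: W2 → J2 → W4 → J4

An M-augmenting path alternates non-matching / matching edges, starting and ending at unmatched vertices.
Path: W2 → J2 → W4 → J4
(J4 is unmatched in M, so the path is augmenting.)
Flipping edges along this path would increase |M| from 3 to 4.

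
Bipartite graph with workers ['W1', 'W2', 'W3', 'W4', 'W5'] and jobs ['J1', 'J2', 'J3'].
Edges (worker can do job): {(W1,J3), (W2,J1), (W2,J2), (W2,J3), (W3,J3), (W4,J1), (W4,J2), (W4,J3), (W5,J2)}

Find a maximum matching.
Matching: {(W3,J3), (W4,J1), (W5,J2)}

Maximum matching (size 3):
  W3 → J3
  W4 → J1
  W5 → J2

Each worker is assigned to at most one job, and each job to at most one worker.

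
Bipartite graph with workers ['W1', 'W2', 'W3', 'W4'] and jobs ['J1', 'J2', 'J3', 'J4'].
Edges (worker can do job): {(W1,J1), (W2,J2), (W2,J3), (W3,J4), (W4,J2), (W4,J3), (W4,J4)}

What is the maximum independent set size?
Maximum independent set = 4

By König's theorem:
- Min vertex cover = Max matching = 4
- Max independent set = Total vertices - Min vertex cover
- Max independent set = 8 - 4 = 4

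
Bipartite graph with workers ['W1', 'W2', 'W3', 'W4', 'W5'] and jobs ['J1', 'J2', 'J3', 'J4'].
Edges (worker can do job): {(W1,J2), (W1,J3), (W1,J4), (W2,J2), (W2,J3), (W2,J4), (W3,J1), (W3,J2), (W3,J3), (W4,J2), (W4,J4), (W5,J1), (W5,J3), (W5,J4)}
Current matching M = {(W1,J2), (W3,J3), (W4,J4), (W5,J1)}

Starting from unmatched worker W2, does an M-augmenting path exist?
No augmenting path from W2

Alternating search from W2 reaches jobs: {J1, J2, J3, J4}.
Every reachable job is already matched in M, and following those matched edges back to workers exposes no further unvisited jobs.
No M-augmenting path from W2 exists.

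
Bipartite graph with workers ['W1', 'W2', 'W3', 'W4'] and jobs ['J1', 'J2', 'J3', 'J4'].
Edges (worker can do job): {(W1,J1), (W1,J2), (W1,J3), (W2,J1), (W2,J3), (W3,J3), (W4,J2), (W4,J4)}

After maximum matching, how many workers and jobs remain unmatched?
Unmatched: 0 workers, 0 jobs

Maximum matching size: 4
Workers: 4 total, 4 matched, 0 unmatched
Jobs: 4 total, 4 matched, 0 unmatched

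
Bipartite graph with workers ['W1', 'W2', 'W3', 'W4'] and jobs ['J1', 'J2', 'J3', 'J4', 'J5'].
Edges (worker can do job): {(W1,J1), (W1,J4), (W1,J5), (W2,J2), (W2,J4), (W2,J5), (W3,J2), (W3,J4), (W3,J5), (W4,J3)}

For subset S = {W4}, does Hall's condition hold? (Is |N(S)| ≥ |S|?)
Yes: |N(S)| = 1, |S| = 1

Subset S = {W4}
Neighbors N(S) = {J3}

|N(S)| = 1, |S| = 1
Hall's condition: |N(S)| ≥ |S| is satisfied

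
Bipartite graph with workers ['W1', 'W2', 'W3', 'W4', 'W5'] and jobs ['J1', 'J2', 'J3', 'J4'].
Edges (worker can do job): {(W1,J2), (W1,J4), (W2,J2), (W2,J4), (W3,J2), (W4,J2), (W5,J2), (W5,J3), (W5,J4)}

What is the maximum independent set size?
Maximum independent set = 6

By König's theorem:
- Min vertex cover = Max matching = 3
- Max independent set = Total vertices - Min vertex cover
- Max independent set = 9 - 3 = 6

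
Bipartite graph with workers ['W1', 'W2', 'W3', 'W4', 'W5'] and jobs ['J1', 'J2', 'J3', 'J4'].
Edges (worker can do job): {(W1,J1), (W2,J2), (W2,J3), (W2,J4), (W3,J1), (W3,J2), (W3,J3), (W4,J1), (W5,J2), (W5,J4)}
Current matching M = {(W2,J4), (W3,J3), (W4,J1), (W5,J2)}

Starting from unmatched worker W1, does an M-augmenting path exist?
No augmenting path from W1

Alternating search from W1 reaches jobs: {J1}.
Every reachable job is already matched in M, and following those matched edges back to workers exposes no further unvisited jobs.
No M-augmenting path from W1 exists.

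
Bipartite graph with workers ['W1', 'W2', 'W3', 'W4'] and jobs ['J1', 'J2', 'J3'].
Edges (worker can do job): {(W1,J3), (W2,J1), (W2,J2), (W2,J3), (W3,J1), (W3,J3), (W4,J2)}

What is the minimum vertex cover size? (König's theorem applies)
Minimum vertex cover size = 3

By König's theorem: in bipartite graphs,
min vertex cover = max matching = 3

Maximum matching has size 3, so minimum vertex cover also has size 3.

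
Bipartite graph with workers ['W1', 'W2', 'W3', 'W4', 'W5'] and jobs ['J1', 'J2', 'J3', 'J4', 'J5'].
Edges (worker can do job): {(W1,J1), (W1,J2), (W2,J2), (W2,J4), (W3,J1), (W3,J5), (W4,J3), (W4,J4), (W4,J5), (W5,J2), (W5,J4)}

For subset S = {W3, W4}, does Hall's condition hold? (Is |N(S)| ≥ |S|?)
Yes: |N(S)| = 4, |S| = 2

Subset S = {W3, W4}
Neighbors N(S) = {J1, J3, J4, J5}

|N(S)| = 4, |S| = 2
Hall's condition: |N(S)| ≥ |S| is satisfied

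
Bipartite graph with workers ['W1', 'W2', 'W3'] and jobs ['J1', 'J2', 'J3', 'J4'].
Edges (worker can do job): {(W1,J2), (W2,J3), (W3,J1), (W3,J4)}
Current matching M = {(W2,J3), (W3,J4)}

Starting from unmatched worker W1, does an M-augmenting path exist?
Yes: W1 → J2

An M-augmenting path alternates non-matching / matching edges, starting and ending at unmatched vertices.
Path: W1 → J2
(J2 is unmatched in M, so the path is augmenting.)
Flipping edges along this path would increase |M| from 2 to 3.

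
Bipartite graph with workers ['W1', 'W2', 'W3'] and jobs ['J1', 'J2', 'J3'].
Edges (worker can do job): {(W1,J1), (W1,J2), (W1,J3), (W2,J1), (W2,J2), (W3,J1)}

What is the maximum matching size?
Maximum matching size = 3

Maximum matching: {(W1,J3), (W2,J2), (W3,J1)}
Size: 3

This assigns 3 workers to 3 distinct jobs.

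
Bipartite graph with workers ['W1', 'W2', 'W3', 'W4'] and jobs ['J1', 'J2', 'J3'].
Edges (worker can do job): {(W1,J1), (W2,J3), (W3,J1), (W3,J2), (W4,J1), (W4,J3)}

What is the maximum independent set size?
Maximum independent set = 4

By König's theorem:
- Min vertex cover = Max matching = 3
- Max independent set = Total vertices - Min vertex cover
- Max independent set = 7 - 3 = 4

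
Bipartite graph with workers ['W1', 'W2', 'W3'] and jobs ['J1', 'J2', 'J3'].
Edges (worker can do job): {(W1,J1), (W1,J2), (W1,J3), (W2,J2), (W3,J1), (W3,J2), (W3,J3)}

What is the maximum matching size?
Maximum matching size = 3

Maximum matching: {(W1,J3), (W2,J2), (W3,J1)}
Size: 3

This assigns 3 workers to 3 distinct jobs.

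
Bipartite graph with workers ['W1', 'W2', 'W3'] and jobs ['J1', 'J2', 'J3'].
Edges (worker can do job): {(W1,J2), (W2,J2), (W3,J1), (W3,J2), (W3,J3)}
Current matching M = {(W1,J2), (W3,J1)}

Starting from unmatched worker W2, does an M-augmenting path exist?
No augmenting path from W2

Alternating search from W2 reaches jobs: {J2}.
Every reachable job is already matched in M, and following those matched edges back to workers exposes no further unvisited jobs.
No M-augmenting path from W2 exists.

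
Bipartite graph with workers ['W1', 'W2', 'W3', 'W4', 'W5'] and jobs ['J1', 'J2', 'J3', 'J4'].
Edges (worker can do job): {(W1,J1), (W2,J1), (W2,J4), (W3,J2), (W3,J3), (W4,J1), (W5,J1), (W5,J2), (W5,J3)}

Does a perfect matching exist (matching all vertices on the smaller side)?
Yes, perfect matching exists (size 4)

Perfect matching: {(W2,J4), (W3,J2), (W4,J1), (W5,J3)}
All 4 vertices on the smaller side are matched.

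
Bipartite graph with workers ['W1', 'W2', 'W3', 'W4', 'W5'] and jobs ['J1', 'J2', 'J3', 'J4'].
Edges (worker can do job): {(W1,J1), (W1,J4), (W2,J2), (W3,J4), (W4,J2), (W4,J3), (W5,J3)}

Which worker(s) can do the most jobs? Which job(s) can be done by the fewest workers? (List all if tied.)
Most versatile: W1, W4 (2 jobs); Least covered: J1 (1 workers)

Worker degrees (jobs they can do): W1:2, W2:1, W3:1, W4:2, W5:1
Job degrees (workers who can do it): J1:1, J2:2, J3:2, J4:2

Maximum worker degree is 2, achieved by: W1, W4
Minimum job degree is 1, achieved by: J1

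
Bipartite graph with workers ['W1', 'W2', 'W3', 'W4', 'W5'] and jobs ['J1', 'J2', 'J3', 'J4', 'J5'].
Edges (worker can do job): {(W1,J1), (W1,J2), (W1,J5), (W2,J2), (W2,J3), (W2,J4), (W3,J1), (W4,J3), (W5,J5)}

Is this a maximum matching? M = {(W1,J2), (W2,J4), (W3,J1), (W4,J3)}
No, size 4 is not maximum

Proposed matching has size 4.
Maximum matching size for this graph: 5.

This is NOT maximum - can be improved to size 5.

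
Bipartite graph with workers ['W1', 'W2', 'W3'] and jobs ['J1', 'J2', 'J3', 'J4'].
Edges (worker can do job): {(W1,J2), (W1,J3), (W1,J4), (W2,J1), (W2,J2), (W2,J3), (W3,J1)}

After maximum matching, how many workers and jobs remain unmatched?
Unmatched: 0 workers, 1 jobs

Maximum matching size: 3
Workers: 3 total, 3 matched, 0 unmatched
Jobs: 4 total, 3 matched, 1 unmatched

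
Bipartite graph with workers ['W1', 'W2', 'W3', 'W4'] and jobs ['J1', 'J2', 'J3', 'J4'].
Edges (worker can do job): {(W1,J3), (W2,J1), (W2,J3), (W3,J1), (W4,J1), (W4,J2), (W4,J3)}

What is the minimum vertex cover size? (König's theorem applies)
Minimum vertex cover size = 3

By König's theorem: in bipartite graphs,
min vertex cover = max matching = 3

Maximum matching has size 3, so minimum vertex cover also has size 3.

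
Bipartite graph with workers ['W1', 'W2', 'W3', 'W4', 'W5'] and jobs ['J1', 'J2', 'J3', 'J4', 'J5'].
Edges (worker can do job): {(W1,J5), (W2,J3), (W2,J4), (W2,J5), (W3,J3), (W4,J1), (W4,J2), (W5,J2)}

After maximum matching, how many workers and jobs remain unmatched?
Unmatched: 0 workers, 0 jobs

Maximum matching size: 5
Workers: 5 total, 5 matched, 0 unmatched
Jobs: 5 total, 5 matched, 0 unmatched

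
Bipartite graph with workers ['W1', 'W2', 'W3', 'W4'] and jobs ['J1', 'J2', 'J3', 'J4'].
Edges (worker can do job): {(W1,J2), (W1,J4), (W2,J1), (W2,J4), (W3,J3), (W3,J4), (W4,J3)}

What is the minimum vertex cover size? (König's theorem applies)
Minimum vertex cover size = 4

By König's theorem: in bipartite graphs,
min vertex cover = max matching = 4

Maximum matching has size 4, so minimum vertex cover also has size 4.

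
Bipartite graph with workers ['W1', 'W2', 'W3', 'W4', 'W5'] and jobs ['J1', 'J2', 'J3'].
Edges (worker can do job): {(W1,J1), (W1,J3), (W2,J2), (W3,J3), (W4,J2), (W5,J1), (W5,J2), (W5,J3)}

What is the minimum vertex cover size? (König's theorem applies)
Minimum vertex cover size = 3

By König's theorem: in bipartite graphs,
min vertex cover = max matching = 3

Maximum matching has size 3, so minimum vertex cover also has size 3.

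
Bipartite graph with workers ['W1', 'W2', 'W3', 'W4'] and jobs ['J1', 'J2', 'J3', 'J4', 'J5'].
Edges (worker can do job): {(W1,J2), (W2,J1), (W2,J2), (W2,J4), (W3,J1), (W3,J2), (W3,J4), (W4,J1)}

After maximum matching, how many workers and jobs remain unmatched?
Unmatched: 1 workers, 2 jobs

Maximum matching size: 3
Workers: 4 total, 3 matched, 1 unmatched
Jobs: 5 total, 3 matched, 2 unmatched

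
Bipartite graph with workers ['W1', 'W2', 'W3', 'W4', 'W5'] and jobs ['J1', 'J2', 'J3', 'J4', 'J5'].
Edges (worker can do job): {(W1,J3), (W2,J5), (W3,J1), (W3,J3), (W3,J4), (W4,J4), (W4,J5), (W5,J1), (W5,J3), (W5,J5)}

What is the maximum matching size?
Maximum matching size = 4

Maximum matching: {(W1,J3), (W3,J1), (W4,J4), (W5,J5)}
Size: 4

This assigns 4 workers to 4 distinct jobs.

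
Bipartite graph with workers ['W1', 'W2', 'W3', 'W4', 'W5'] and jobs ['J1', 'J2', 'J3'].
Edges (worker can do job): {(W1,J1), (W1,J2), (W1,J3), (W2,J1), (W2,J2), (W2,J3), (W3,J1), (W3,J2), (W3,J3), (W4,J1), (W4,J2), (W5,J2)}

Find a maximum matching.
Matching: {(W3,J3), (W4,J1), (W5,J2)}

Maximum matching (size 3):
  W3 → J3
  W4 → J1
  W5 → J2

Each worker is assigned to at most one job, and each job to at most one worker.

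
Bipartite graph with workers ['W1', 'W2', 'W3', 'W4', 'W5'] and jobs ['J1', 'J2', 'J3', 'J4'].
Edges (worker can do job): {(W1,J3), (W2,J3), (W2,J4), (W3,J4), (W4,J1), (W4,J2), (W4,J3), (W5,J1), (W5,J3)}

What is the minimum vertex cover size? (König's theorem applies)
Minimum vertex cover size = 4

By König's theorem: in bipartite graphs,
min vertex cover = max matching = 4

Maximum matching has size 4, so minimum vertex cover also has size 4.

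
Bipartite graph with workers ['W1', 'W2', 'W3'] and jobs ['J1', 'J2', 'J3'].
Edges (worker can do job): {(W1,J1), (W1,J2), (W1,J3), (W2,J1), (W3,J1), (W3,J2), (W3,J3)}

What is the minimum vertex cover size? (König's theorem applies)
Minimum vertex cover size = 3

By König's theorem: in bipartite graphs,
min vertex cover = max matching = 3

Maximum matching has size 3, so minimum vertex cover also has size 3.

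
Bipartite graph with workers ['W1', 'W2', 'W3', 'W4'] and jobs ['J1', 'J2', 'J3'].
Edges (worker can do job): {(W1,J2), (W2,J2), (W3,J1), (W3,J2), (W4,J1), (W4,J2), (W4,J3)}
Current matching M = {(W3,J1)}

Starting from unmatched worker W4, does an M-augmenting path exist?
Yes: W4 → J3

An M-augmenting path alternates non-matching / matching edges, starting and ending at unmatched vertices.
Path: W4 → J3
(J3 is unmatched in M, so the path is augmenting.)
Flipping edges along this path would increase |M| from 1 to 2.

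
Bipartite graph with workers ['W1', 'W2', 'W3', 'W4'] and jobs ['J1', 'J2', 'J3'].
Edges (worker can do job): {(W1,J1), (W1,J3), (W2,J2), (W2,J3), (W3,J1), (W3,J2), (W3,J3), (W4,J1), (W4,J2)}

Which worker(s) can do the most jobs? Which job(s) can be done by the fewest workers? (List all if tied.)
Most versatile: W3 (3 jobs); Least covered: J1, J2, J3 (3 workers)

Worker degrees (jobs they can do): W1:2, W2:2, W3:3, W4:2
Job degrees (workers who can do it): J1:3, J2:3, J3:3

Maximum worker degree is 3, achieved by: W3
Minimum job degree is 3, achieved by: J1, J2, J3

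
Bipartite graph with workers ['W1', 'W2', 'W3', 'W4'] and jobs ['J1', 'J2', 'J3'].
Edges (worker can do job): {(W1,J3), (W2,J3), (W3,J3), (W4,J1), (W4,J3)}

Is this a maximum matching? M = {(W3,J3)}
No, size 1 is not maximum

Proposed matching has size 1.
Maximum matching size for this graph: 2.

This is NOT maximum - can be improved to size 2.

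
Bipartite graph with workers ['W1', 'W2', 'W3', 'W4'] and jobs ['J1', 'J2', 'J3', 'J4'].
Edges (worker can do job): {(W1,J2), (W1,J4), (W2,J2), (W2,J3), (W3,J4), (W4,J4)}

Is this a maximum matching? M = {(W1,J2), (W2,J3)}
No, size 2 is not maximum

Proposed matching has size 2.
Maximum matching size for this graph: 3.

This is NOT maximum - can be improved to size 3.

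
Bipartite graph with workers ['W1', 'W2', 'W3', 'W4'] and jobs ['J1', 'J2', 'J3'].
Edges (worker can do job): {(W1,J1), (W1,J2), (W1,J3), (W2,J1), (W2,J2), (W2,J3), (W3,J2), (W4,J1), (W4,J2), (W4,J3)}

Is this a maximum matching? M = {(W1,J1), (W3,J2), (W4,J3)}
Yes, size 3 is maximum

Proposed matching has size 3.
Maximum matching size for this graph: 3.

This is a maximum matching.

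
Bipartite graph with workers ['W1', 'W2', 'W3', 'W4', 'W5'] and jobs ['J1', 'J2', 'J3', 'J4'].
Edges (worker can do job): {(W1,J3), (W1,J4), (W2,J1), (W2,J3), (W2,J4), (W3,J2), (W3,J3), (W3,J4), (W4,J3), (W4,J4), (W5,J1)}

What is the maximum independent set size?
Maximum independent set = 5

By König's theorem:
- Min vertex cover = Max matching = 4
- Max independent set = Total vertices - Min vertex cover
- Max independent set = 9 - 4 = 5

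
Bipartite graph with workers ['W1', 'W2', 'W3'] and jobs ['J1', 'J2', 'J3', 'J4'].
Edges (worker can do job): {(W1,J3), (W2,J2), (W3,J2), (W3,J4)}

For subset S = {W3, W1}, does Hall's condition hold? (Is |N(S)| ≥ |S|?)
Yes: |N(S)| = 3, |S| = 2

Subset S = {W3, W1}
Neighbors N(S) = {J2, J3, J4}

|N(S)| = 3, |S| = 2
Hall's condition: |N(S)| ≥ |S| is satisfied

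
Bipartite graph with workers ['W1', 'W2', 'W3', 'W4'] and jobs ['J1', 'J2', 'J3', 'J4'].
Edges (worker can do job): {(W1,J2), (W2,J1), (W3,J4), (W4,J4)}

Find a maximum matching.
Matching: {(W1,J2), (W2,J1), (W4,J4)}

Maximum matching (size 3):
  W1 → J2
  W2 → J1
  W4 → J4

Each worker is assigned to at most one job, and each job to at most one worker.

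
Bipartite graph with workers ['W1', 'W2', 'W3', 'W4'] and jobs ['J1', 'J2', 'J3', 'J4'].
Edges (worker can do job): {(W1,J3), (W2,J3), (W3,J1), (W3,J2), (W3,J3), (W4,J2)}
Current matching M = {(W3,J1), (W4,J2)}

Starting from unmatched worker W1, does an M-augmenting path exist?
Yes: W1 → J3

An M-augmenting path alternates non-matching / matching edges, starting and ending at unmatched vertices.
Path: W1 → J3
(J3 is unmatched in M, so the path is augmenting.)
Flipping edges along this path would increase |M| from 2 to 3.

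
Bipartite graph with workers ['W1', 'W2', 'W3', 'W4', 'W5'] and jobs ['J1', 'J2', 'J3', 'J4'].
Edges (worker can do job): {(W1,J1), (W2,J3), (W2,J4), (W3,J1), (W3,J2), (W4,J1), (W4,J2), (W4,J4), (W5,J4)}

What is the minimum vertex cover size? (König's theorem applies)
Minimum vertex cover size = 4

By König's theorem: in bipartite graphs,
min vertex cover = max matching = 4

Maximum matching has size 4, so minimum vertex cover also has size 4.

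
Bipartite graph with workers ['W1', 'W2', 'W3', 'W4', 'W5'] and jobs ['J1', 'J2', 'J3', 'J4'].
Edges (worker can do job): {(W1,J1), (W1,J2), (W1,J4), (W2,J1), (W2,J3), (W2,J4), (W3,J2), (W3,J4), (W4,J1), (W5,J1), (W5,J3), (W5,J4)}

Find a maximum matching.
Matching: {(W2,J3), (W3,J2), (W4,J1), (W5,J4)}

Maximum matching (size 4):
  W2 → J3
  W3 → J2
  W4 → J1
  W5 → J4

Each worker is assigned to at most one job, and each job to at most one worker.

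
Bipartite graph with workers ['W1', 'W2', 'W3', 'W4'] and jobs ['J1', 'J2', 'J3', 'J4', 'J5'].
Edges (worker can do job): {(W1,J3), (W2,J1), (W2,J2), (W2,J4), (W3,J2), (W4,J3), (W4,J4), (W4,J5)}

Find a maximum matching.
Matching: {(W1,J3), (W2,J1), (W3,J2), (W4,J5)}

Maximum matching (size 4):
  W1 → J3
  W2 → J1
  W3 → J2
  W4 → J5

Each worker is assigned to at most one job, and each job to at most one worker.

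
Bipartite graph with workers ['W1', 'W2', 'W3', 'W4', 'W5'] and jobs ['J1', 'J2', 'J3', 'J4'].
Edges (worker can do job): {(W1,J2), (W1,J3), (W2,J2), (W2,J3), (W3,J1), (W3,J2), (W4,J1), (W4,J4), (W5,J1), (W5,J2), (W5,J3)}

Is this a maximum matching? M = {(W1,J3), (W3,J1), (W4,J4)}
No, size 3 is not maximum

Proposed matching has size 3.
Maximum matching size for this graph: 4.

This is NOT maximum - can be improved to size 4.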